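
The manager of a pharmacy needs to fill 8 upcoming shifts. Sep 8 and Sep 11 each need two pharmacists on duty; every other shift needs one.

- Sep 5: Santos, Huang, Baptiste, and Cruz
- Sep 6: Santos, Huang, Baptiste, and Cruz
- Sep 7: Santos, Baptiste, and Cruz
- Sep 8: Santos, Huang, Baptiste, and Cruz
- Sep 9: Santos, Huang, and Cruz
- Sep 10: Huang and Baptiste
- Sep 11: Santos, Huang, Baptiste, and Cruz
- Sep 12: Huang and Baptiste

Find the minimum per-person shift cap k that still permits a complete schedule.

With 4 pharmacists and 10 worker-slots to fill, someone must work at least ⌈10/4⌉ = 3 shifts, so k ≥ 3.
k = 3 works: Sep 5→Santos, Sep 6→Huang, Sep 7→Santos, Sep 8→Baptiste+Cruz, Sep 9→Santos, Sep 10→Huang, Sep 11→Baptiste+Cruz, Sep 12→Huang.
Loads: Santos 3, Huang 3, Baptiste 2, Cruz 2 — all ≤ 3.

3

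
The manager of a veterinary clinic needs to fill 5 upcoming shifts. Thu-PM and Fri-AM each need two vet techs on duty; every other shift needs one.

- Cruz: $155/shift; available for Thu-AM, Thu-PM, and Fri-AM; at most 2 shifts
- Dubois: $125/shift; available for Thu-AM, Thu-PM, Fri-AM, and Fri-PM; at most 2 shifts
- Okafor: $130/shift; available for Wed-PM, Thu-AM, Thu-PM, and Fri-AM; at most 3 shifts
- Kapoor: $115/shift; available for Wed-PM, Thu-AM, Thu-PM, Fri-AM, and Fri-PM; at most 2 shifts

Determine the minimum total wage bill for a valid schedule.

Picking the cheapest available vet tech for each shift independently would cost $825, but that ignores the shift limits.
An optimal schedule: Wed-PM→Kapoor, Thu-AM→Okafor, Thu-PM→Dubois+Okafor, Fri-AM→Dubois+Okafor, Fri-PM→Kapoor.
Total: 115 + 130 + 125 + 130 + 125 + 130 + 115 = $870.

$870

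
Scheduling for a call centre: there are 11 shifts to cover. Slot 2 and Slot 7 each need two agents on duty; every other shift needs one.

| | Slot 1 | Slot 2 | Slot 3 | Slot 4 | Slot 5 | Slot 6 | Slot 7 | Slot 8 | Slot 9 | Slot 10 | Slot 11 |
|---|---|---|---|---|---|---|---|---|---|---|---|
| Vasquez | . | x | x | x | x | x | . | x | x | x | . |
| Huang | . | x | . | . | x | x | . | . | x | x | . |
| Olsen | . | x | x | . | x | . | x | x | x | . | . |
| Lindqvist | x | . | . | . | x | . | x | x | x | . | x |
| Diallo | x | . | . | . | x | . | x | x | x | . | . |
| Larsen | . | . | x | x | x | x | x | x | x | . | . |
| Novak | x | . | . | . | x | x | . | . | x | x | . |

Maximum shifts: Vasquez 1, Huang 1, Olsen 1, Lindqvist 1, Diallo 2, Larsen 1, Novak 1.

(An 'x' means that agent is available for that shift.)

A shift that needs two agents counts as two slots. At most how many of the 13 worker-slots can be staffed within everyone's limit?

8

Total capacity across all agents is 1+1+1+1+2+1+1 = 8, and 13 slots are needed, so at most 8 can be filled.
An assignment achieving 8: Slot 1→Diallo, Slot 2→Huang+Olsen, Slot 3→Larsen, Slot 4→Vasquez, Slot 7→Diallo, Slot 10→Novak, Slot 11→Lindqvist.
Loads: Vasquez 1/1, Huang 1/1, Olsen 1/1, Lindqvist 1/1, Diallo 2/2, Larsen 1/1, Novak 1/1.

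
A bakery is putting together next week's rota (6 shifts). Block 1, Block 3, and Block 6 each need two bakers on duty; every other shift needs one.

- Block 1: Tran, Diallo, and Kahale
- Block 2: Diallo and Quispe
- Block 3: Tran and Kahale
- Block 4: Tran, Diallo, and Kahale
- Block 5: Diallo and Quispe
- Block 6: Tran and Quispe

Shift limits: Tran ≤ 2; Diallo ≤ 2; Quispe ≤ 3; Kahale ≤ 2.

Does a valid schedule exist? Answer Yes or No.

Block 3 can only be covered by Tran and Kahale, so that assignment is forced.
Block 6 can only be covered by Tran and Quispe, so that assignment is forced.
One valid schedule: Block 1→Diallo+Kahale, Block 2→Quispe, Block 3→Tran+Kahale, Block 4→Diallo, Block 5→Quispe, Block 6→Tran+Quispe.
Loads: Tran 2/2, Diallo 2/2, Quispe 3/3, Kahale 2/2 — all within limits.

Yes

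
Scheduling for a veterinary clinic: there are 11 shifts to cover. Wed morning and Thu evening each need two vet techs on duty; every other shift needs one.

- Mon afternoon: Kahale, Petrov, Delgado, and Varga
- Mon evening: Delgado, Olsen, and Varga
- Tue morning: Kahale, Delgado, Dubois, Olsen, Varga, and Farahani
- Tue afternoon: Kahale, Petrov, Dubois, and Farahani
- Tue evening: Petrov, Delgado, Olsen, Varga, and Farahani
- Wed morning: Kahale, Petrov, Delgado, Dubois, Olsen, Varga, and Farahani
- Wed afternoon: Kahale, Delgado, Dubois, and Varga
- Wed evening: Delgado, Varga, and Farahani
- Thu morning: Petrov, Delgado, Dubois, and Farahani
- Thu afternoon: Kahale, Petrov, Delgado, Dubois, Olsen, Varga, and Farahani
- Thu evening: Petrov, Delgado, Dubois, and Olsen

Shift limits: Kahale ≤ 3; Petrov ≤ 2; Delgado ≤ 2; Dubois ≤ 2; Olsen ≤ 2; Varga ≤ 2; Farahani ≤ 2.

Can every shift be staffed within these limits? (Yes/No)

One valid schedule: Mon afternoon→Kahale, Mon evening→Delgado, Tue morning→Dubois, Tue afternoon→Kahale, Tue evening→Petrov, Wed morning→Varga+Farahani, Wed afternoon→Kahale, Wed evening→Delgado, Thu morning→Petrov, Thu afternoon→Olsen, Thu evening→Dubois+Olsen.
Loads: Kahale 3/3, Petrov 2/2, Delgado 2/2, Dubois 2/2, Olsen 2/2, Varga 1/2, Farahani 1/2 — all within limits.

Yes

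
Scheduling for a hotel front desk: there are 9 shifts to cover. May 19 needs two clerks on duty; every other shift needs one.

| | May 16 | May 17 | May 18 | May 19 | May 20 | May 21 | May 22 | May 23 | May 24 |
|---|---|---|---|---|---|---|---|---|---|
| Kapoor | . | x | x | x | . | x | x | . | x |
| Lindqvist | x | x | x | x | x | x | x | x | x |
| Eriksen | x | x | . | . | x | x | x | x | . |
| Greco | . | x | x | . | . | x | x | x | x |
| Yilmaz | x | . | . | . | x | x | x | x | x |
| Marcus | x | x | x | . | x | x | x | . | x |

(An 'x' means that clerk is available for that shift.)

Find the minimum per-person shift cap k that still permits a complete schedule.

With 6 clerks and 10 worker-slots to fill, someone must work at least ⌈10/6⌉ = 2 shifts, so k ≥ 2.
k = 2 works: May 16→Lindqvist, May 17→Greco, May 18→Kapoor, May 19→Kapoor+Lindqvist, May 20→Eriksen, May 21→Yilmaz, May 22→Yilmaz, May 23→Eriksen, May 24→Greco.
Loads: Kapoor 2, Lindqvist 2, Eriksen 2, Greco 2, Yilmaz 2, Marcus 0 — all ≤ 2.

2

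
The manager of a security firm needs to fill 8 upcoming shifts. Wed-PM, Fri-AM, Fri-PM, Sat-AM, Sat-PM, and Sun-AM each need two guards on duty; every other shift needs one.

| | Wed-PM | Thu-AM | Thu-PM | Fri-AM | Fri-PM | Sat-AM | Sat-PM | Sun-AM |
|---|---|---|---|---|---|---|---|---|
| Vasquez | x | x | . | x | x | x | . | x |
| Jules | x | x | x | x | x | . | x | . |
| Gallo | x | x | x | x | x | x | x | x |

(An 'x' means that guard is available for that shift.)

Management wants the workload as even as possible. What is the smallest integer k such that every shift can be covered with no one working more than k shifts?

With 3 guards and 14 worker-slots to fill, someone must work at least ⌈14/3⌉ = 5 shifts, so k ≥ 5.
k = 5 works: Wed-PM→Vasquez+Jules, Thu-AM→Vasquez, Thu-PM→Jules, Fri-AM→Vasquez+Jules, Fri-PM→Jules+Gallo, Sat-AM→Vasquez+Gallo, Sat-PM→Jules+Gallo, Sun-AM→Vasquez+Gallo.
Loads: Vasquez 5, Jules 5, Gallo 4 — all ≤ 5.

5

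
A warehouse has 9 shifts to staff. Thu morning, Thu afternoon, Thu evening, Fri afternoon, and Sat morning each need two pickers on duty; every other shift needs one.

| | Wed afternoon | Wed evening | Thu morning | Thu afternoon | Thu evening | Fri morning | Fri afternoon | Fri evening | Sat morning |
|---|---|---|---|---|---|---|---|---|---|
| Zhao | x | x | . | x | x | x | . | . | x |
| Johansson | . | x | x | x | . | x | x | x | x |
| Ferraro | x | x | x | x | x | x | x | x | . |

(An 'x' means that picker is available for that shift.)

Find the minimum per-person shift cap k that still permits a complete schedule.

With 3 pickers and 14 worker-slots to fill, someone must work at least ⌈14/3⌉ = 5 shifts, so k ≥ 5.
k = 5 works: Wed afternoon→Zhao, Wed evening→Zhao, Thu morning→Johansson+Ferraro, Thu afternoon→Zhao+Johansson, Thu evening→Zhao+Ferraro, Fri morning→Ferraro, Fri afternoon→Johansson+Ferraro, Fri evening→Johansson, Sat morning→Zhao+Johansson.
Loads: Zhao 5, Johansson 5, Ferraro 4 — all ≤ 5.

5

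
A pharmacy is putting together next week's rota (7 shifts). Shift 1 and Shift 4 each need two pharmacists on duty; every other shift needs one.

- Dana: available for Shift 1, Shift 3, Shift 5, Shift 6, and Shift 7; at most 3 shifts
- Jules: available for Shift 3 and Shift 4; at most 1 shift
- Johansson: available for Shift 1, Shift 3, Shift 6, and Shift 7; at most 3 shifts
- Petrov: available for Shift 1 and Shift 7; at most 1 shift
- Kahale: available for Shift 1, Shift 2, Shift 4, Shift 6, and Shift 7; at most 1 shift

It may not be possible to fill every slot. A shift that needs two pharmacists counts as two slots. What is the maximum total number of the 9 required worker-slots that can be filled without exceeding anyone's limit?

8

Total capacity across all pharmacists is 3+1+3+1+1 = 9, and 9 slots are needed, so at most 9 can be filled.
Shifts {Shift 2, Shift 4} need 3 slots but only Jules and Kahale are available for them, supplying at most 2 — so at least 1 slot must go unfilled.
An assignment achieving 8: Shift 1→Johansson+Petrov, Shift 2→Kahale, Shift 3→Dana, Shift 4→Jules, Shift 5→Dana, Shift 6→Dana, Shift 7→Johansson.
Loads: Dana 3/3, Jules 1/1, Johansson 2/3, Petrov 1/1, Kahale 1/1.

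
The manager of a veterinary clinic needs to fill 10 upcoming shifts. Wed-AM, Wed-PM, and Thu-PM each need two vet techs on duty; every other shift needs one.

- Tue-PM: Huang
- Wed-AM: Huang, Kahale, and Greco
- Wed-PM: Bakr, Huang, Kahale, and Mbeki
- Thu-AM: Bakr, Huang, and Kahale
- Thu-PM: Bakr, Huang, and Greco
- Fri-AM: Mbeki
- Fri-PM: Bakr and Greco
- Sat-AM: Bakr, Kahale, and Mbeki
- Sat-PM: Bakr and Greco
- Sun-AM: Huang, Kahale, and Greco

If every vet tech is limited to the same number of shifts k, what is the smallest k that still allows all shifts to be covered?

3

With 5 vet techs and 13 worker-slots to fill, someone must work at least ⌈13/5⌉ = 3 shifts, so k ≥ 3.
k = 3 works: Tue-PM→Huang, Wed-AM→Huang+Kahale, Wed-PM→Kahale+Mbeki, Thu-AM→Bakr, Thu-PM→Huang+Greco, Fri-AM→Mbeki, Fri-PM→Bakr, Sat-AM→Kahale, Sat-PM→Bakr, Sun-AM→Greco.
Loads: Bakr 3, Huang 3, Kahale 3, Mbeki 2, Greco 2 — all ≤ 3.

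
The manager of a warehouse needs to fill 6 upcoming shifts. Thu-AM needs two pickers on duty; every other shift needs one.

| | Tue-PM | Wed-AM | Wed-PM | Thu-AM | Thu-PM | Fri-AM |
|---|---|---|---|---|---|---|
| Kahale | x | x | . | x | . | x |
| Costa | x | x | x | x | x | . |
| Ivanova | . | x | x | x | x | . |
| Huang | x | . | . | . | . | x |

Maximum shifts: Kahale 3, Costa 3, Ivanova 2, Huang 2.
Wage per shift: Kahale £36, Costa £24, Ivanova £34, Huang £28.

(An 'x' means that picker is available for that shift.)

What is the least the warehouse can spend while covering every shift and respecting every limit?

Picking the cheapest available picker for each shift independently would cost £182, but that ignores the shift limits.
An optimal schedule: Tue-PM→Huang, Wed-AM→Ivanova, Wed-PM→Costa, Thu-AM→Costa+Ivanova, Thu-PM→Costa, Fri-AM→Huang.
Total: 28 + 34 + 24 + 24 + 34 + 24 + 28 = £196.

£196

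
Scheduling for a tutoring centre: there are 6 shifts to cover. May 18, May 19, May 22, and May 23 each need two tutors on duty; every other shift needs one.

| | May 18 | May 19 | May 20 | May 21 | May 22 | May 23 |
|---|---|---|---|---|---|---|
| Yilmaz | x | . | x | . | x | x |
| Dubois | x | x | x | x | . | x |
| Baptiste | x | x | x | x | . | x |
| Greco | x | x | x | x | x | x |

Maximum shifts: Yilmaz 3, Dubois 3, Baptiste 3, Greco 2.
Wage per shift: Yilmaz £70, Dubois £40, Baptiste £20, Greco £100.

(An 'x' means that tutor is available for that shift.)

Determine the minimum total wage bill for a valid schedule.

May 22 can only be covered by Yilmaz and Greco, so that assignment is forced.
Picking the cheapest available tutor for each shift independently would cost £390, but that ignores the shift limits.
An optimal schedule: May 18→Dubois+Yilmaz, May 19→Baptiste+Dubois, May 20→Baptiste, May 21→Baptiste, May 22→Yilmaz+Greco, May 23→Dubois+Yilmaz.
Total: 40 + 70 + 20 + 40 + 20 + 20 + 70 + 100 + 40 + 70 = £490.

£490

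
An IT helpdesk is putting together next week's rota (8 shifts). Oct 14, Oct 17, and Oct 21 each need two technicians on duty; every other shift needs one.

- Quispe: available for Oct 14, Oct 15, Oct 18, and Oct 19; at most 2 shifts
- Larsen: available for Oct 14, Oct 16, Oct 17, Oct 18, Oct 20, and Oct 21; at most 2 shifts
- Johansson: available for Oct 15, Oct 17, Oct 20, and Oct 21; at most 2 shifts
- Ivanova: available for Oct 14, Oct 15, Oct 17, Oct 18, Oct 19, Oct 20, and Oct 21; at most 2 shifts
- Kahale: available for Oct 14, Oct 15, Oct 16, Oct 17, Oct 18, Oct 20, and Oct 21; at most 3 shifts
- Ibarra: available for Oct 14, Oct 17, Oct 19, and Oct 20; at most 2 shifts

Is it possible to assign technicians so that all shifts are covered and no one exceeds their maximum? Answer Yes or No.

Yes

One valid schedule: Oct 14→Ivanova+Kahale, Oct 15→Quispe, Oct 16→Larsen, Oct 17→Kahale+Ibarra, Oct 18→Larsen, Oct 19→Quispe, Oct 20→Johansson, Oct 21→Johansson+Ivanova.
Loads: Quispe 2/2, Larsen 2/2, Johansson 2/2, Ivanova 2/2, Kahale 2/3, Ibarra 1/2 — all within limits.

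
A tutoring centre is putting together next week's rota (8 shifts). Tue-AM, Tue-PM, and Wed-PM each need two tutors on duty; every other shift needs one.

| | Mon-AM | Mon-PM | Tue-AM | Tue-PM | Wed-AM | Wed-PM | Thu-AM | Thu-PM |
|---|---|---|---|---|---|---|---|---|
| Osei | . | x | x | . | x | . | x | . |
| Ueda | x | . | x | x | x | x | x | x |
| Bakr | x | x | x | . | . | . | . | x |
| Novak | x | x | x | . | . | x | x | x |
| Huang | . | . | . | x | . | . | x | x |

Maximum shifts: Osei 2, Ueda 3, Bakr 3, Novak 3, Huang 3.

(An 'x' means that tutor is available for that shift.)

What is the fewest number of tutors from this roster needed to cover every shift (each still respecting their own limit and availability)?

11 slots to fill and no one can take more than 3, so at least ⌈11/3⌉ = 4 tutors are needed.
Osei, Ueda, Novak, and Huang alone can cover everything: Mon-AM→Ueda, Mon-PM→Novak, Tue-AM→Osei+Novak, Tue-PM→Ueda+Huang, Wed-AM→Osei, Wed-PM→Ueda+Novak, Thu-AM→Huang, Thu-PM→Huang.

4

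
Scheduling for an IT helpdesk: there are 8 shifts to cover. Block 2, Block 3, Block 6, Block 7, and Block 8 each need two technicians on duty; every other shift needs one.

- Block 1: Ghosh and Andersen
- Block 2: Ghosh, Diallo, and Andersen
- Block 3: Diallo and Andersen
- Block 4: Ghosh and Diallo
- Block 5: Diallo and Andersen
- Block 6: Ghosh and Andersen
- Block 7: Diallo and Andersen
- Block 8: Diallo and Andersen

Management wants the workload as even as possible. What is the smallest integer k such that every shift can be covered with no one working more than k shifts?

With 3 technicians and 13 worker-slots to fill, someone must work at least ⌈13/3⌉ = 5 shifts, so k ≥ 5.
k = 5 works: Block 1→Ghosh, Block 2→Ghosh+Diallo, Block 3→Diallo+Andersen, Block 4→Ghosh, Block 5→Diallo, Block 6→Ghosh+Andersen, Block 7→Diallo+Andersen, Block 8→Diallo+Andersen.
Loads: Ghosh 4, Diallo 5, Andersen 4 — all ≤ 5.

5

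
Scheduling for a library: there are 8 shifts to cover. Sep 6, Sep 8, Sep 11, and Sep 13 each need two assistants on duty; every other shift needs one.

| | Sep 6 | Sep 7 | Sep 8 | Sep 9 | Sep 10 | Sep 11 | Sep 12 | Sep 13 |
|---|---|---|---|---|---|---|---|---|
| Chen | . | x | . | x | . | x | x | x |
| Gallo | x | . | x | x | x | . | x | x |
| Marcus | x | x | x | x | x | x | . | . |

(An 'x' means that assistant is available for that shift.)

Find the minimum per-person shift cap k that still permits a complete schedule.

With 3 assistants and 12 worker-slots to fill, someone must work at least ⌈12/3⌉ = 4 shifts, so k ≥ 4.
k = 4 works: Sep 6→Gallo+Marcus, Sep 7→Chen, Sep 8→Gallo+Marcus, Sep 9→Marcus, Sep 10→Gallo, Sep 11→Chen+Marcus, Sep 12→Chen, Sep 13→Chen+Gallo.
Loads: Chen 4, Gallo 4, Marcus 4 — all ≤ 4.

4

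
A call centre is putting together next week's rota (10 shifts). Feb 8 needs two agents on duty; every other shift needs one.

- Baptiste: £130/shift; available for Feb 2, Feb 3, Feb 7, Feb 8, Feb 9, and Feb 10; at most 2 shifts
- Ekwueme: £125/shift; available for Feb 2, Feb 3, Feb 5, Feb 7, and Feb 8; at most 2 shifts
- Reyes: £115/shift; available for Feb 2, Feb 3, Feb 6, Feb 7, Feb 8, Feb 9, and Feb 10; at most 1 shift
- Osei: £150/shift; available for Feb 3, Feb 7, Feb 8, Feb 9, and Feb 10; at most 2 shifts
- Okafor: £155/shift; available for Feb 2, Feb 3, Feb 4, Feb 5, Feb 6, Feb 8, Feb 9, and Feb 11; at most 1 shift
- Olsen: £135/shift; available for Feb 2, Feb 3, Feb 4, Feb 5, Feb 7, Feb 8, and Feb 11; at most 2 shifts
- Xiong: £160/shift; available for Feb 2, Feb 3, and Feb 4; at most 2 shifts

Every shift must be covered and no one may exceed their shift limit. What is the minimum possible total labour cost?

£1510

Picking the cheapest available agent for each shift independently would cost £1325, but that ignores the shift limits.
An optimal schedule: Feb 2→Xiong, Feb 3→Osei, Feb 4→Olsen, Feb 5→Ekwueme, Feb 6→Reyes, Feb 7→Ekwueme, Feb 8→Osei+Olsen, Feb 9→Baptiste, Feb 10→Baptiste, Feb 11→Okafor.
Total: 160 + 150 + 135 + 125 + 115 + 125 + 150 + 135 + 130 + 130 + 155 = £1510.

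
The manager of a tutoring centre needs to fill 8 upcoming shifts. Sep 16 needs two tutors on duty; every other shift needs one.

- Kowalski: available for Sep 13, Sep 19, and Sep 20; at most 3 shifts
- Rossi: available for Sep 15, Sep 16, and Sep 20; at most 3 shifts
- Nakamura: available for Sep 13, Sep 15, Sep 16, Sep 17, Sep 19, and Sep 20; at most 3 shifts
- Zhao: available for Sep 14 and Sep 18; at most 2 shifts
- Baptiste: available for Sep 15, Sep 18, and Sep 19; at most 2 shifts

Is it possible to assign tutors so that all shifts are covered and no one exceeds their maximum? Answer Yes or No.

Sep 14 can only be covered by Zhao, so that assignment is forced.
Sep 16 can only be covered by Rossi and Nakamura, so that assignment is forced.
Sep 17 can only be covered by Nakamura, so that assignment is forced.
One valid schedule: Sep 13→Kowalski, Sep 14→Zhao, Sep 15→Rossi, Sep 16→Rossi+Nakamura, Sep 17→Nakamura, Sep 18→Zhao, Sep 19→Kowalski, Sep 20→Kowalski.
Loads: Kowalski 3/3, Rossi 2/3, Nakamura 2/3, Zhao 2/2, Baptiste 0/2 — all within limits.

Yes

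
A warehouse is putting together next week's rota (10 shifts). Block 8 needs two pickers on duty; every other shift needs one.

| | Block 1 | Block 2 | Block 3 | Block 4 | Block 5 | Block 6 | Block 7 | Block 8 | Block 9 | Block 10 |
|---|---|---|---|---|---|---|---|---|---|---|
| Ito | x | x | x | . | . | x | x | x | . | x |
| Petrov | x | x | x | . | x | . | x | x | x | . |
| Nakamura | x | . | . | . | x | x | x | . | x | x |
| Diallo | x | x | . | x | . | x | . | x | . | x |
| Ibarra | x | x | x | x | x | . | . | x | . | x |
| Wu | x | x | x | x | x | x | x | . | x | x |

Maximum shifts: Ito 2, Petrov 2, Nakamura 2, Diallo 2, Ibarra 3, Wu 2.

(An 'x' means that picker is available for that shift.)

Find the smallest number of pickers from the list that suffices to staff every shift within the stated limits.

11 slots to fill and no one can take more than 3, so at least ⌈11/3⌉ = 4 pickers are needed.
Any 4 pickers together have capacity at most 3+2+2+2 = 9 < 11 slots, so 4 can never suffice.
Ito, Petrov, Nakamura, Diallo, and Ibarra alone can cover everything: Block 1→Ibarra, Block 2→Ibarra, Block 3→Ito, Block 4→Diallo, Block 5→Petrov, Block 6→Ito, Block 7→Nakamura, Block 8→Diallo+Ibarra, Block 9→Petrov, Block 10→Nakamura.

5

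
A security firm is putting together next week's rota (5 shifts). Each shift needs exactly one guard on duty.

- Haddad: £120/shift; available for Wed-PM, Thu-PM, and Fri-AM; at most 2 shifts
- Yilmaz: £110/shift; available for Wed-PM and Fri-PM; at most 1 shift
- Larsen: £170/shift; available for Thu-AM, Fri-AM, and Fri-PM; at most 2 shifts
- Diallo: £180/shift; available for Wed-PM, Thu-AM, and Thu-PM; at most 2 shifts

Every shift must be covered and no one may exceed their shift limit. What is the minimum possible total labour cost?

Picking the cheapest available guard for each shift independently would cost £630, but that ignores the shift limits.
An optimal schedule: Wed-PM→Yilmaz, Thu-AM→Larsen, Thu-PM→Haddad, Fri-AM→Haddad, Fri-PM→Larsen.
Total: 110 + 170 + 120 + 120 + 170 = £690.

£690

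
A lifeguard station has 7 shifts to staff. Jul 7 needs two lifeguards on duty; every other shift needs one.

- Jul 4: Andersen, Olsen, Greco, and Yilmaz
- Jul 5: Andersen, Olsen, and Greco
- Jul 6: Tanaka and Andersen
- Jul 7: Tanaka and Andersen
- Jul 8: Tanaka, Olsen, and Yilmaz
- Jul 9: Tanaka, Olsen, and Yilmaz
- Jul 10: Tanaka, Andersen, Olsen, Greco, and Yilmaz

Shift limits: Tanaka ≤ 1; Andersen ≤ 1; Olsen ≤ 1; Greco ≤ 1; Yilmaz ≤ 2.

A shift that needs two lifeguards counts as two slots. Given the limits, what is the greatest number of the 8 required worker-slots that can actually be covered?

6

Total capacity across all lifeguards is 1+1+1+1+2 = 6, and 8 slots are needed, so at most 6 can be filled.
An assignment achieving 6: Jul 4→Greco, Jul 5→Olsen, Jul 6→Tanaka, Jul 7→Andersen, Jul 8→Yilmaz, Jul 9→Yilmaz.
Loads: Tanaka 1/1, Andersen 1/1, Olsen 1/1, Greco 1/1, Yilmaz 2/2.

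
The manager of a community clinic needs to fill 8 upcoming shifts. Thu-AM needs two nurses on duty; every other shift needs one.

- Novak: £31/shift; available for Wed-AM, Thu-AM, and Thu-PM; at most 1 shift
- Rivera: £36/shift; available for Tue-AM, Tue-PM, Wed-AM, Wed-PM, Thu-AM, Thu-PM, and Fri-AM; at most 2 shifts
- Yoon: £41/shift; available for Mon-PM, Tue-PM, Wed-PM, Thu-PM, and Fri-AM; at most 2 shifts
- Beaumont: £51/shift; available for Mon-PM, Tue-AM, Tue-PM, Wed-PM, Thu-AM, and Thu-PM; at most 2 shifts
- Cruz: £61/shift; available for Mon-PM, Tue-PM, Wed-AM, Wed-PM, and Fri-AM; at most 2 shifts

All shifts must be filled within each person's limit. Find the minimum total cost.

£409

Picking the cheapest available nurse for each shift independently would cost £314, but that ignores the shift limits.
An optimal schedule: Mon-PM→Yoon, Tue-AM→Rivera, Tue-PM→Cruz, Wed-AM→Novak, Wed-PM→Cruz, Thu-AM→Rivera+Beaumont, Thu-PM→Beaumont, Fri-AM→Yoon.
Total: 41 + 36 + 61 + 31 + 61 + 36 + 51 + 51 + 41 = £409.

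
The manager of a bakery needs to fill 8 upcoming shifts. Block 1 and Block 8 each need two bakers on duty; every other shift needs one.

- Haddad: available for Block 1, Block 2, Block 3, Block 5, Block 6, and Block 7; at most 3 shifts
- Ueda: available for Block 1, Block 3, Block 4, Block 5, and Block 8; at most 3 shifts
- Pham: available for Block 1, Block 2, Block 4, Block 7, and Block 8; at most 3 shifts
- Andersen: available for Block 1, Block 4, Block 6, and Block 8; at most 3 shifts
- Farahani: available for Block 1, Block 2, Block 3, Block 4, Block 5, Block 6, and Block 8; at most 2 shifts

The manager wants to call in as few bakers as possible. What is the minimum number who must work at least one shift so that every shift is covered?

10 slots to fill and no one can take more than 3, so at least ⌈10/3⌉ = 4 bakers are needed.
Haddad, Ueda, Pham, and Andersen alone can cover everything: Block 1→Ueda+Pham, Block 2→Haddad, Block 3→Haddad, Block 4→Ueda, Block 5→Haddad, Block 6→Andersen, Block 7→Pham, Block 8→Ueda+Pham.

4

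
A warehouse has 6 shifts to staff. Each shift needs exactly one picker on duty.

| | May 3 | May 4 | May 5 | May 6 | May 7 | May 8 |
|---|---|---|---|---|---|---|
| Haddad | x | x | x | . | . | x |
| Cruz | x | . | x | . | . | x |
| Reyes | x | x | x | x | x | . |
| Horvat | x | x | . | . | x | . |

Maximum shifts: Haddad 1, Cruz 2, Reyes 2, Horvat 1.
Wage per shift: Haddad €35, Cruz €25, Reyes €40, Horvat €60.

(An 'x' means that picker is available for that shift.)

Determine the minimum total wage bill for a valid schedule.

€225

May 6 can only be covered by Reyes, so that assignment is forced.
Picking the cheapest available picker for each shift independently would cost €190, but that ignores the shift limits.
An optimal schedule: May 3→Cruz, May 4→Horvat, May 5→Cruz, May 6→Reyes, May 7→Reyes, May 8→Haddad.
Total: 25 + 60 + 25 + 40 + 40 + 35 = €225.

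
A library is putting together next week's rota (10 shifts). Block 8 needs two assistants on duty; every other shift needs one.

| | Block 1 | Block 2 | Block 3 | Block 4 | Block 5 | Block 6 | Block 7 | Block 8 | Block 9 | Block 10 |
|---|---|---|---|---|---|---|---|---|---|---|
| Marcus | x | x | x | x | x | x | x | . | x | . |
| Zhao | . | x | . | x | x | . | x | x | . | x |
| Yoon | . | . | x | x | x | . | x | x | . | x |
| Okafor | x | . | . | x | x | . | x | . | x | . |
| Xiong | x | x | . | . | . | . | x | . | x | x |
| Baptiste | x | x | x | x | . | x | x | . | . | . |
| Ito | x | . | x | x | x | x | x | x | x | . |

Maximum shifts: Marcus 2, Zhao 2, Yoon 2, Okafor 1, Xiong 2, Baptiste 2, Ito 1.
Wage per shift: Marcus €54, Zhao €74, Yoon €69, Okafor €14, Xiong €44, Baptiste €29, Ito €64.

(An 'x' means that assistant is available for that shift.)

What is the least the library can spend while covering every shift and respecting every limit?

€544

Picking the cheapest available assistant for each shift independently would cost €334, but that ignores the shift limits.
An optimal schedule: Block 1→Xiong, Block 2→Baptiste, Block 3→Marcus, Block 4→Yoon, Block 5→Marcus, Block 6→Baptiste, Block 7→Zhao, Block 8→Ito+Yoon, Block 9→Okafor, Block 10→Xiong.
Total: 44 + 29 + 54 + 69 + 54 + 29 + 74 + 64 + 69 + 14 + 44 = €544.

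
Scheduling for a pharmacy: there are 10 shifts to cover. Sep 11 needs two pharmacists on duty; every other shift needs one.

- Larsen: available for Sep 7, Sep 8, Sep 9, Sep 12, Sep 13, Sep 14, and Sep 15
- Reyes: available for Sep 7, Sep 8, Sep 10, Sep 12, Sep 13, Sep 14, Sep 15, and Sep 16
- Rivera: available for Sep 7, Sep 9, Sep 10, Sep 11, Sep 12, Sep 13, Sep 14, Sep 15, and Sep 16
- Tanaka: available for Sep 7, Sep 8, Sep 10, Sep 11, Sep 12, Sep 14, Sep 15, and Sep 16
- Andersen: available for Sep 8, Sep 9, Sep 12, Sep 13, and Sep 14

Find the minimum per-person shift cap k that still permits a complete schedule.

3

With 5 pharmacists and 11 worker-slots to fill, someone must work at least ⌈11/5⌉ = 3 shifts, so k ≥ 3.
k = 3 works: Sep 7→Larsen, Sep 8→Larsen, Sep 9→Larsen, Sep 10→Reyes, Sep 11→Rivera+Tanaka, Sep 12→Rivera, Sep 13→Reyes, Sep 14→Tanaka, Sep 15→Rivera, Sep 16→Reyes.
Loads: Larsen 3, Reyes 3, Rivera 3, Tanaka 2, Andersen 0 — all ≤ 3.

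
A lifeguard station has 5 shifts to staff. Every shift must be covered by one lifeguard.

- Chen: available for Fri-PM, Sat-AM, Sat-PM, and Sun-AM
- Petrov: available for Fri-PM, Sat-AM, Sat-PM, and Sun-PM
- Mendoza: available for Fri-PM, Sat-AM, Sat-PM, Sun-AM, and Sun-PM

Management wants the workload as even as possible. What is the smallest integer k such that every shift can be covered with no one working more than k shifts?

With 3 lifeguards and 5 worker-slots to fill, someone must work at least ⌈5/3⌉ = 2 shifts, so k ≥ 2.
k = 2 works: Fri-PM→Chen, Sat-AM→Petrov, Sat-PM→Mendoza, Sun-AM→Chen, Sun-PM→Petrov.
Loads: Chen 2, Petrov 2, Mendoza 1 — all ≤ 2.

2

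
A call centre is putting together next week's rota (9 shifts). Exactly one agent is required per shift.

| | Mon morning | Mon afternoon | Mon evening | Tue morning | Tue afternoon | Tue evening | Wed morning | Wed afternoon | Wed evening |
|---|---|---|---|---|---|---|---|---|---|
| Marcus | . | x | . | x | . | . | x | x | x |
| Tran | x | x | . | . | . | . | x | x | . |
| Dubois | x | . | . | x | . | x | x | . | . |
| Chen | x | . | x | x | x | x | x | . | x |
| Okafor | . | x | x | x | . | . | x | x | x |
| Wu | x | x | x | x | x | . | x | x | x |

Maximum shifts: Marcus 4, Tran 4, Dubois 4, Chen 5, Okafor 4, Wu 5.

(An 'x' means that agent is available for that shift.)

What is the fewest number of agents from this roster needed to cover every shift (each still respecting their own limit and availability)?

9 slots to fill and no one can take more than 5, so at least ⌈9/5⌉ = 2 agents are needed.
Marcus and Chen alone can cover everything: Mon morning→Chen, Mon afternoon→Marcus, Mon evening→Chen, Tue morning→Marcus, Tue afternoon→Chen, Tue evening→Chen, Wed morning→Marcus, Wed afternoon→Marcus, Wed evening→Chen.

2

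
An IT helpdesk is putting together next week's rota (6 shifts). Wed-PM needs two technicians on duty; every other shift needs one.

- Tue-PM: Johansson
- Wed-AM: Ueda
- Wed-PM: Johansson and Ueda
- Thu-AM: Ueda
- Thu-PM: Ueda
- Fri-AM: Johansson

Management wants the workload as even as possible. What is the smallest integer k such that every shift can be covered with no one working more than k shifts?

With 2 technicians and 7 worker-slots to fill, someone must work at least ⌈7/2⌉ = 4 shifts, so k ≥ 4.
k = 4 works: Tue-PM→Johansson, Wed-AM→Ueda, Wed-PM→Johansson+Ueda, Thu-AM→Ueda, Thu-PM→Ueda, Fri-AM→Johansson.
Loads: Johansson 3, Ueda 4 — all ≤ 4.

4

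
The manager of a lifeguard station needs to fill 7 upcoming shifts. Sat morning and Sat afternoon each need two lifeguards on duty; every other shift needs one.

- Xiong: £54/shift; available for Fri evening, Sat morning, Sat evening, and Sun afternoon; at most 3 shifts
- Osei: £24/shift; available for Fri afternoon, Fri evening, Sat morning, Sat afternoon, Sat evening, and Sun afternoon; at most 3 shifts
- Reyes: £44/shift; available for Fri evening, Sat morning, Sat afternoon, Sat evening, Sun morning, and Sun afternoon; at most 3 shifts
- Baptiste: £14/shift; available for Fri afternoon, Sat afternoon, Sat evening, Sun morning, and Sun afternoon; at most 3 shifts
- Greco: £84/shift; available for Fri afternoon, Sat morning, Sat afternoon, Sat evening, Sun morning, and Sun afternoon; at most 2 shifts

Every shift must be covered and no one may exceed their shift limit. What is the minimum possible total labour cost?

£246

Picking the cheapest available lifeguard for each shift independently would cost £186, but that ignores the shift limits.
An optimal schedule: Fri afternoon→Baptiste, Fri evening→Osei, Sat morning→Osei+Reyes, Sat afternoon→Osei+Reyes, Sat evening→Baptiste, Sun morning→Baptiste, Sun afternoon→Reyes.
Total: 14 + 24 + 24 + 44 + 24 + 44 + 14 + 14 + 44 = £246.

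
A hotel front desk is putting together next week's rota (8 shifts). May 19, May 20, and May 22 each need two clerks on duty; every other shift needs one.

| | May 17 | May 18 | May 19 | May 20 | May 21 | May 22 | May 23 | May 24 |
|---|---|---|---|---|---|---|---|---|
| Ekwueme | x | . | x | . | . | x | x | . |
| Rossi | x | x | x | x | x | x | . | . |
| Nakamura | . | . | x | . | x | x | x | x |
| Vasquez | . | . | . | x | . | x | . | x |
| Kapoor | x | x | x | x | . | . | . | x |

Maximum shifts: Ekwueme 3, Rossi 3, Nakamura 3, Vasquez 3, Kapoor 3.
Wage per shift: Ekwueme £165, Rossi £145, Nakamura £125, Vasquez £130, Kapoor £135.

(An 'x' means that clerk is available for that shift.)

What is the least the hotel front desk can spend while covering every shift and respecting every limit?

Picking the cheapest available clerk for each shift independently would cost £1425, but that ignores the shift limits.
An optimal schedule: May 17→Kapoor, May 18→Kapoor, May 19→Nakamura+Rossi, May 20→Vasquez+Kapoor, May 21→Nakamura, May 22→Vasquez+Rossi, May 23→Nakamura, May 24→Vasquez.
Total: 135 + 135 + 125 + 145 + 130 + 135 + 125 + 130 + 145 + 125 + 130 = £1460.

£1460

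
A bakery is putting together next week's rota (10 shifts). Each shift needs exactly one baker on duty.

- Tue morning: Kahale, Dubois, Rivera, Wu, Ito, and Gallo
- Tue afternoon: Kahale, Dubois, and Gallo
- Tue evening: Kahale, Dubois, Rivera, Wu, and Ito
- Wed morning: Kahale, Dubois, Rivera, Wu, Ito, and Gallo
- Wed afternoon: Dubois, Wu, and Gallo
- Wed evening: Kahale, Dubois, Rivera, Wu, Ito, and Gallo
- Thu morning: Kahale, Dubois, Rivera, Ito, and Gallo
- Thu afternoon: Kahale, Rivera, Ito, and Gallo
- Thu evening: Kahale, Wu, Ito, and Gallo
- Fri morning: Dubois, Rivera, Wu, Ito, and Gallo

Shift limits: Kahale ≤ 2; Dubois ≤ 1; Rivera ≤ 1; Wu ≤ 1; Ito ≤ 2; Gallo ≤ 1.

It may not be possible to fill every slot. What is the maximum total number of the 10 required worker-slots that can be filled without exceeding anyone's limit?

Total capacity across all bakers is 2+1+1+1+2+1 = 8, and 10 slots are needed, so at most 8 can be filled.
An assignment achieving 8: Tue morning→Gallo, Tue afternoon→Kahale, Tue evening→Rivera, Wed afternoon→Dubois, Thu morning→Ito, Thu afternoon→Kahale, Thu evening→Wu, Fri morning→Ito.
Loads: Kahale 2/2, Dubois 1/1, Rivera 1/1, Wu 1/1, Ito 2/2, Gallo 1/1.

8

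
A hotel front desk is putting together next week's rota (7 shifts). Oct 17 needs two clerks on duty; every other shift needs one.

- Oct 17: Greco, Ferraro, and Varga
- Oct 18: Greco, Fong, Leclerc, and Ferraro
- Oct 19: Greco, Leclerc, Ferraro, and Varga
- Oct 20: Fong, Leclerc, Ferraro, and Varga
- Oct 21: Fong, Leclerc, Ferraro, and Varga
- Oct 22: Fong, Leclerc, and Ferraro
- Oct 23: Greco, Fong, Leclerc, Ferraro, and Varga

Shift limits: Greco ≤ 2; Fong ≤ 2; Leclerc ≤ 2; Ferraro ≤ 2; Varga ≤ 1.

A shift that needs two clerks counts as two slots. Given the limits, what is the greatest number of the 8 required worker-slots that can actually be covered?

8

Total capacity across all clerks is 2+2+2+2+1 = 9, and 8 slots are needed, so at most 8 can be filled.
An assignment achieving 8: Oct 17→Greco+Ferraro, Oct 18→Greco, Oct 19→Leclerc, Oct 20→Fong, Oct 21→Leclerc, Oct 22→Fong, Oct 23→Ferraro.
Loads: Greco 2/2, Fong 2/2, Leclerc 2/2, Ferraro 2/2, Varga 0/1.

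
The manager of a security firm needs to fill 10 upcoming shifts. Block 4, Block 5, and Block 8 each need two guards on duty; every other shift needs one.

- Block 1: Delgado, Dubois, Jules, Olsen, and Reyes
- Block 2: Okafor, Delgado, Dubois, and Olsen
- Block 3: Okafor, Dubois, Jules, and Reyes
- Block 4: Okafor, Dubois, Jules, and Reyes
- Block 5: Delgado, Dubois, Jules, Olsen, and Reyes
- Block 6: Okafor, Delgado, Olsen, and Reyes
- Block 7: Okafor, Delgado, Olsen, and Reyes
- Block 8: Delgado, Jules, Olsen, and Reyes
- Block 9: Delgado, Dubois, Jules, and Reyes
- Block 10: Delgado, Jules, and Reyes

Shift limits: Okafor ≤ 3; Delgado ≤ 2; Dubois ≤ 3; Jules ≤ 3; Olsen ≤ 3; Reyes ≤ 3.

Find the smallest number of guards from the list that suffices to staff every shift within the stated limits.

13 slots to fill and no one can take more than 3, so at least ⌈13/3⌉ = 5 guards are needed.
Okafor, Delgado, Dubois, Jules, and Olsen alone can cover everything: Block 1→Dubois, Block 2→Olsen, Block 3→Okafor, Block 4→Okafor+Dubois, Block 5→Jules+Olsen, Block 6→Okafor, Block 7→Delgado, Block 8→Jules+Olsen, Block 9→Dubois, Block 10→Delgado.

5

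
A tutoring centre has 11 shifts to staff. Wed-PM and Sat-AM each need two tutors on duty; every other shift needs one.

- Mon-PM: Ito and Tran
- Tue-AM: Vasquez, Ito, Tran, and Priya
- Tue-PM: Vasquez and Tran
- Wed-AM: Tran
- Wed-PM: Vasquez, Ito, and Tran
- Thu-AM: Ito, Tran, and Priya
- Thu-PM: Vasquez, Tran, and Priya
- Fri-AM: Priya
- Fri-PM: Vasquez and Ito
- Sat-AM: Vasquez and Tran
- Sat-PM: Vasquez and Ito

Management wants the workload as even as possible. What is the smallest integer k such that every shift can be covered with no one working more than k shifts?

4

With 4 tutors and 13 worker-slots to fill, someone must work at least ⌈13/4⌉ = 4 shifts, so k ≥ 4.
k = 4 works: Mon-PM→Ito, Tue-AM→Ito, Tue-PM→Vasquez, Wed-AM→Tran, Wed-PM→Ito+Tran, Thu-AM→Ito, Thu-PM→Tran, Fri-AM→Priya, Fri-PM→Vasquez, Sat-AM→Vasquez+Tran, Sat-PM→Vasquez.
Loads: Vasquez 4, Ito 4, Tran 4, Priya 1 — all ≤ 4.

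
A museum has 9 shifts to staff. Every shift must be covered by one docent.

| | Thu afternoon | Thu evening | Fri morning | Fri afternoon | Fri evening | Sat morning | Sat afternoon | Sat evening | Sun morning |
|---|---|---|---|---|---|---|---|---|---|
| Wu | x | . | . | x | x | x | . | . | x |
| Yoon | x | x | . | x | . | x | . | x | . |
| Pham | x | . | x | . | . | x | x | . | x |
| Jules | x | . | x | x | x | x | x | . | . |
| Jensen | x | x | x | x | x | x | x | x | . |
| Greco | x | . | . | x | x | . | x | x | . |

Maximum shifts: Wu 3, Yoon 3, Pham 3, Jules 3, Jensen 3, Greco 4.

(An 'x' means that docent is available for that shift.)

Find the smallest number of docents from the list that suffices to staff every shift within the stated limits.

9 slots to fill and no one can take more than 4, so at least ⌈9/4⌉ = 3 docents are needed.
Wu, Yoon, and Pham alone can cover everything: Thu afternoon→Yoon, Thu evening→Yoon, Fri morning→Pham, Fri afternoon→Wu, Fri evening→Wu, Sat morning→Pham, Sat afternoon→Pham, Sat evening→Yoon, Sun morning→Wu.

3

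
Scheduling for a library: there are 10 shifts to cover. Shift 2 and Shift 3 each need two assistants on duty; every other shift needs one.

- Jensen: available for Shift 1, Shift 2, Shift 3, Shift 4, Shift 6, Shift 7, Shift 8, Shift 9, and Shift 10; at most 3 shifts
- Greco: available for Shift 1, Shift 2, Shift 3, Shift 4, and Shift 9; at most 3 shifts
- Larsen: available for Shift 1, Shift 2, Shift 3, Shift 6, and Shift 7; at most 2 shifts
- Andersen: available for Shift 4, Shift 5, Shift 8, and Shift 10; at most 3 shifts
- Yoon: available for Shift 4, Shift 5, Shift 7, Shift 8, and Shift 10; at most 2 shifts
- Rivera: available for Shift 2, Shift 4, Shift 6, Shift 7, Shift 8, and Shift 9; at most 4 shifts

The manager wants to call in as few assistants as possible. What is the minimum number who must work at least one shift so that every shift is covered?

4

12 slots to fill and no one can take more than 4, so at least ⌈12/4⌉ = 3 assistants are needed.
Any 3 assistants together have capacity at most 4+3+3 = 10 < 12 slots, so 3 can never suffice.
Jensen, Greco, Andersen, and Rivera alone can cover everything: Shift 1→Jensen, Shift 2→Greco+Rivera, Shift 3→Jensen+Greco, Shift 4→Rivera, Shift 5→Andersen, Shift 6→Jensen, Shift 7→Rivera, Shift 8→Andersen, Shift 9→Greco, Shift 10→Andersen.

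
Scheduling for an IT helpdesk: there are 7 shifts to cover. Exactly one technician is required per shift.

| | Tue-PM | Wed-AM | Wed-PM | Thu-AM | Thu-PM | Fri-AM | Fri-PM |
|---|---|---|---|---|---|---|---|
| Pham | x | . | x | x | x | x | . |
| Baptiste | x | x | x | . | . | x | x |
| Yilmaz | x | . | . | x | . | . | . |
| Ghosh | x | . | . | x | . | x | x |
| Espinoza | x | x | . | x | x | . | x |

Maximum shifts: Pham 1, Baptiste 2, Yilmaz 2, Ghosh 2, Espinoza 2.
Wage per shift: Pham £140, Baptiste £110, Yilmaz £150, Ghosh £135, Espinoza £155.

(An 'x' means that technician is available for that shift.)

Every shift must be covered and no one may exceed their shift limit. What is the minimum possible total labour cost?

£930

Picking the cheapest available technician for each shift independently would cost £825, but that ignores the shift limits.
An optimal schedule: Tue-PM→Yilmaz, Wed-AM→Baptiste, Wed-PM→Baptiste, Thu-AM→Yilmaz, Thu-PM→Pham, Fri-AM→Ghosh, Fri-PM→Ghosh.
Total: 150 + 110 + 110 + 150 + 140 + 135 + 135 = £930.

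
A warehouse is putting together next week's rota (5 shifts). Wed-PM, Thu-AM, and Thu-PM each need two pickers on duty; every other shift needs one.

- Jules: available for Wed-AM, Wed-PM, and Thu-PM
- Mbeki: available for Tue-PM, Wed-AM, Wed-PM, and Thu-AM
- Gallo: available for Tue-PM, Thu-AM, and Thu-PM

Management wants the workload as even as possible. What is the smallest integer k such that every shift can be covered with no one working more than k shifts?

With 3 pickers and 8 worker-slots to fill, someone must work at least ⌈8/3⌉ = 3 shifts, so k ≥ 3.
k = 3 works: Tue-PM→Mbeki, Wed-AM→Jules, Wed-PM→Jules+Mbeki, Thu-AM→Mbeki+Gallo, Thu-PM→Jules+Gallo.
Loads: Jules 3, Mbeki 3, Gallo 2 — all ≤ 3.

3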